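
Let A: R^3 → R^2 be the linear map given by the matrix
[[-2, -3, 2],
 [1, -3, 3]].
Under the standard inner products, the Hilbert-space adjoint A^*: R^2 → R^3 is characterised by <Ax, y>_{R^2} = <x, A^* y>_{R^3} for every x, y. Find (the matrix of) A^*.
A^* = A^T =
[[-2, 1],
 [-3, -3],
 [2, 3]]

For real matrices with standard dot products, the defining identity <Ax, y> = <x, A^* y> gives (Ax)^T y = x^T (A^*) y, i.e. x^T A^T y = x^T (A^*) y. Since this holds for all x, y, we must have A^* = A^T. Therefore
A^* =
[[-2, 1],
 [-3, -3],
 [2, 3]].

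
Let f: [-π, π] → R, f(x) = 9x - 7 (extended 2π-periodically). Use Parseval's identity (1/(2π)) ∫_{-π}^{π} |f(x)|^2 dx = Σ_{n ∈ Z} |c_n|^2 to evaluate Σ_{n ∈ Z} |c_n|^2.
Σ |c_n|^2 = 27π^2 + 49

Expand and integrate term by term over [-π, π]:
  ∫ (9x)^2 dx = 81·(2π^3/3); ∫ 2·9·(-7)·x dx = 0 (odd integrand); ∫ (-7)^2 dx = 49·2π.
So (1/(2π)) ∫_{-π}^{π} (9x - 7)^2 dx = 81π^2/3 + 49 = 27π^2 + 49.
Parseval ⇒ Σ |c_n|^2 = 27π^2 + 49.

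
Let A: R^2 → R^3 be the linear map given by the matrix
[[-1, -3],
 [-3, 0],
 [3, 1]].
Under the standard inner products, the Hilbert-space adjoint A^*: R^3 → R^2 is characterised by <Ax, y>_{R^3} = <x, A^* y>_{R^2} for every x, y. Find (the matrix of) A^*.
A^* = A^T =
[[-1, -3, 3],
 [-3, 0, 1]]

For real matrices with standard dot products, the defining identity <Ax, y> = <x, A^* y> gives (Ax)^T y = x^T (A^*) y, i.e. x^T A^T y = x^T (A^*) y. Since this holds for all x, y, we must have A^* = A^T. Therefore
A^* =
[[-1, -3, 3],
 [-3, 0, 1]].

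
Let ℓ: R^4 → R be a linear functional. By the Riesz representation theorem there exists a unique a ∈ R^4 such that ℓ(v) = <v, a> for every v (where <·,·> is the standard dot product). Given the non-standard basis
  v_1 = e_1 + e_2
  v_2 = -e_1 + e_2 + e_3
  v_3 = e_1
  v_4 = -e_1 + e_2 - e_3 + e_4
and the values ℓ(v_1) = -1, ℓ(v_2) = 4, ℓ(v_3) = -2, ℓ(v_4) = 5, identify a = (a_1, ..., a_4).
a = (-2, 1, 1, 3)

Write a = (a_1, ..., a_4) in the standard basis. For each basis vector v_i, ℓ(v_i) = <v_i, a> is a linear equation in the a_j's. Collect the n equations into a matrix system V a = ℓ, where row i of V is v_i (expressed in the standard basis). Since V is invertible (lower-triangular with 1s on the diagonal, up to permutation), solve by back-substitution:
  V =
[[1, 1, 0, 0],
 [-1, 1, 1, 0],
 [1, 0, 0, 0],
 [-1, 1, -1, 1]]
  V a = (-1, 4, -2, 5)
Solving gives a = (-2, 1, 1, 3).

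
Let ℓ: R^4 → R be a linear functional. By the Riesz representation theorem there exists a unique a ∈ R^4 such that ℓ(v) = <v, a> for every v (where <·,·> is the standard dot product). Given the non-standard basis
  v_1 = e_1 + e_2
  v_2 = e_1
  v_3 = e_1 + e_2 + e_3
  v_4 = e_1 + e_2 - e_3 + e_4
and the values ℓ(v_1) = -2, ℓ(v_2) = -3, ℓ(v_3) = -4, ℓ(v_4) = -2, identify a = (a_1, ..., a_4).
a = (-3, 1, -2, -2)

Write a = (a_1, ..., a_4) in the standard basis. For each basis vector v_i, ℓ(v_i) = <v_i, a> is a linear equation in the a_j's. Collect the n equations into a matrix system V a = ℓ, where row i of V is v_i (expressed in the standard basis). Since V is invertible (lower-triangular with 1s on the diagonal, up to permutation), solve by back-substitution:
  V =
[[1, 1, 0, 0],
 [1, 0, 0, 0],
 [1, 1, 1, 0],
 [1, 1, -1, 1]]
  V a = (-2, -3, -4, -2)
Solving gives a = (-3, 1, -2, -2).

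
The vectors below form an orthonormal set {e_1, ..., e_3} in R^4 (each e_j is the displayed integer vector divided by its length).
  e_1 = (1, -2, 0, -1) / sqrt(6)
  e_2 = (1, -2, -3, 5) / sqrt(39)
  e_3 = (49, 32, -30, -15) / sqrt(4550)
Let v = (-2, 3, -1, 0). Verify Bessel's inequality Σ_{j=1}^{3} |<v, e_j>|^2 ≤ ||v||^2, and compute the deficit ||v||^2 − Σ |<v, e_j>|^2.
Σ |<v, e_j>|^2 = 287/25; ||v||^2 = 14; deficit = 63/25

Write each e_j = u_j / sqrt(<u_j, u_j>) where u_j is the displayed integer vector. Then <v, e_j> = <v, u_j> / sqrt(<u_j, u_j>), so |<v, e_j>|^2 = <v, u_j>^2 / <u_j, u_j>.
Coefficients: <v, e_1> = -8/sqrt(6), <v, e_2> = -5/sqrt(39), <v, e_3> = 28/sqrt(4550).
Square and sum: Σ |<v, e_j>|^2 = 287/25.
Compute ||v||^2 = v·v = 14.
Deficit = 14 − 287/25 = 63/25 ≥ 0, confirming Bessel's inequality. (The deficit equals ||v − Σ <v,e_j> e_j||^2, the squared distance from v to span{e_j}.)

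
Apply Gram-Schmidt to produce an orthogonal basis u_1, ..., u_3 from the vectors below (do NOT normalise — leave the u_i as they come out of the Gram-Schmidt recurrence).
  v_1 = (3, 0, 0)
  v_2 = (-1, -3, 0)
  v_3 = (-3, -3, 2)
Orthogonal basis:
  u_1 = (3, 0, 0)
  u_2 = (0, -3, 0)
  u_3 = (0, 0, 2)

Apply the Gram-Schmidt recurrence
  u_1 = v_1
  u_i = v_i − Σ_{j<i} ((v_i · u_j) / (u_j · u_j)) · u_j.

Step by step this gives:
  u_1 = (3, 0, 0)
  u_2 = (0, -3, 0)
  u_3 = (0, 0, 2)

Orthogonality check:
  u_2 · u_1 = 0 (should be 0)
  u_3 · u_1 = 0 (should be 0)
  u_3 · u_2 = 0 (should be 0)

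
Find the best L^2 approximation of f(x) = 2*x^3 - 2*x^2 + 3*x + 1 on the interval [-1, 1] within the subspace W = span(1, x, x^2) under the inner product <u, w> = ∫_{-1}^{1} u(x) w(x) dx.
g(x) = -2*x^2 + 21*x/5 + 1

The best approximation g ∈ W is the orthogonal projection of f onto W. Writing g = a_0 + a_1 x + a_2 x^2, the coefficients solve the normal equations G · a = b where
  G_{ij} = <φ_i, φ_j> and b_i = <f, φ_i>, with φ_0 = 1, φ_1 = x, φ_2 = x^2.
G =
  [2, 0, 2/3]
  [0, 2/3, 0]
  [2/3, 0, 2/5],
b = (2/3, 14/5, -2/15).
Solving gives a_0 = 1, a_1 = 21/5, a_2 = -2, so
  g(x) = -2*x^2 + 21*x/5 + 1.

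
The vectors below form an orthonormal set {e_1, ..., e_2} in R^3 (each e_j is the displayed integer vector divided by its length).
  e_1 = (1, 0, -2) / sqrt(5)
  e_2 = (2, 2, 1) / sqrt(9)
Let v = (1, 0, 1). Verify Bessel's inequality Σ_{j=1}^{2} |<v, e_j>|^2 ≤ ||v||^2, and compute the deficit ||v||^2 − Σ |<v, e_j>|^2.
Σ |<v, e_j>|^2 = 6/5; ||v||^2 = 2; deficit = 4/5

Write each e_j = u_j / sqrt(<u_j, u_j>) where u_j is the displayed integer vector. Then <v, e_j> = <v, u_j> / sqrt(<u_j, u_j>), so |<v, e_j>|^2 = <v, u_j>^2 / <u_j, u_j>.
Coefficients: <v, e_1> = -1/sqrt(5), <v, e_2> = 3/sqrt(9).
Square and sum: Σ |<v, e_j>|^2 = 6/5.
Compute ||v||^2 = v·v = 2.
Deficit = 2 − 6/5 = 4/5 ≥ 0, confirming Bessel's inequality. (The deficit equals ||v − Σ <v,e_j> e_j||^2, the squared distance from v to span{e_j}.)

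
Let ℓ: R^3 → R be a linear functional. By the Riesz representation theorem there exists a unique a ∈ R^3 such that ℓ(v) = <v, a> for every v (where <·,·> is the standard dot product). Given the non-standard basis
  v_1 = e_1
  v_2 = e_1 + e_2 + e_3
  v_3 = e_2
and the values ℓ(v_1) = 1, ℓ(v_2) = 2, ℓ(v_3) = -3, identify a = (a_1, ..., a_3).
a = (1, -3, 4)

Write a = (a_1, ..., a_3) in the standard basis. For each basis vector v_i, ℓ(v_i) = <v_i, a> is a linear equation in the a_j's. Collect the n equations into a matrix system V a = ℓ, where row i of V is v_i (expressed in the standard basis). Since V is invertible (lower-triangular with 1s on the diagonal, up to permutation), solve by back-substitution:
  V =
[[1, 0, 0],
 [1, 1, 1],
 [0, 1, 0]]
  V a = (1, 2, -3)
Solving gives a = (1, -3, 4).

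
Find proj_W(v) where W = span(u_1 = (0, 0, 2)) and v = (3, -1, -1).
proj_W(v) = (0, 0, -1)

Set up U = [u_1 | ... | u_1] ∈ R^(3×1). The projector onto W = col(U) is P = U (U^T U)^(-1) U^T.
Compute U^T U =
  [4],
and U^T v = (-2).
Solve U^T U · c = U^T v for the coefficients: c = (-1/2). The projection is proj_W(v) = U c.
Check: (v - proj_W(v)) · u_1 = 0  (should be 0).
Result: proj_W(v) = (0, 0, -1).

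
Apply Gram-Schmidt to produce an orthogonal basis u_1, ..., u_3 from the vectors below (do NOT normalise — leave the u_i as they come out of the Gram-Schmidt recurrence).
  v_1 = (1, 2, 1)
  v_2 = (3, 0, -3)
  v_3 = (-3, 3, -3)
Orthogonal basis:
  u_1 = (1, 2, 1)
  u_2 = (3, 0, -3)
  u_3 = (-3, 3, -3)

Apply the Gram-Schmidt recurrence
  u_1 = v_1
  u_i = v_i − Σ_{j<i} ((v_i · u_j) / (u_j · u_j)) · u_j.

Step by step this gives:
  u_1 = (1, 2, 1)
  u_2 = (3, 0, -3)
  u_3 = (-3, 3, -3)

Orthogonality check:
  u_2 · u_1 = 0 (should be 0)
  u_3 · u_1 = 0 (should be 0)
  u_3 · u_2 = 0 (should be 0)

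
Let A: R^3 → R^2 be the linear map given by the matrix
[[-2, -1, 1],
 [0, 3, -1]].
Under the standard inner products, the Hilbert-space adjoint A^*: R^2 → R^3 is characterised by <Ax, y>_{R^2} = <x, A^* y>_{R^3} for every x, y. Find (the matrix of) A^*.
A^* = A^T =
[[-2, 0],
 [-1, 3],
 [1, -1]]

For real matrices with standard dot products, the defining identity <Ax, y> = <x, A^* y> gives (Ax)^T y = x^T (A^*) y, i.e. x^T A^T y = x^T (A^*) y. Since this holds for all x, y, we must have A^* = A^T. Therefore
A^* =
[[-2, 0],
 [-1, 3],
 [1, -1]].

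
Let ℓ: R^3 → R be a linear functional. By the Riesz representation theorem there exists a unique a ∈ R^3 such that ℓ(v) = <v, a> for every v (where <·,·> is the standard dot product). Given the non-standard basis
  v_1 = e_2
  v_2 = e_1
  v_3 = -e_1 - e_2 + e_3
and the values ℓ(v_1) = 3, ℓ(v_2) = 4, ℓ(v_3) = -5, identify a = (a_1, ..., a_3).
a = (4, 3, 2)

Write a = (a_1, ..., a_3) in the standard basis. For each basis vector v_i, ℓ(v_i) = <v_i, a> is a linear equation in the a_j's. Collect the n equations into a matrix system V a = ℓ, where row i of V is v_i (expressed in the standard basis). Since V is invertible (lower-triangular with 1s on the diagonal, up to permutation), solve by back-substitution:
  V =
[[0, 1, 0],
 [1, 0, 0],
 [-1, -1, 1]]
  V a = (3, 4, -5)
Solving gives a = (4, 3, 2).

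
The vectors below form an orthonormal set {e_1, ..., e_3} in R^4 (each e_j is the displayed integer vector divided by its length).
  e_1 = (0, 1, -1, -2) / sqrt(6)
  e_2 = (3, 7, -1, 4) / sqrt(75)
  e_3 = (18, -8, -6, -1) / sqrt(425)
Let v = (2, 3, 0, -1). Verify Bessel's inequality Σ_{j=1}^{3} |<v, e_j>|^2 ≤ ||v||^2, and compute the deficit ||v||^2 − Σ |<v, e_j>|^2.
Σ |<v, e_j>|^2 = 395/34; ||v||^2 = 14; deficit = 81/34

Write each e_j = u_j / sqrt(<u_j, u_j>) where u_j is the displayed integer vector. Then <v, e_j> = <v, u_j> / sqrt(<u_j, u_j>), so |<v, e_j>|^2 = <v, u_j>^2 / <u_j, u_j>.
Coefficients: <v, e_1> = 5/sqrt(6), <v, e_2> = 23/sqrt(75), <v, e_3> = 13/sqrt(425).
Square and sum: Σ |<v, e_j>|^2 = 395/34.
Compute ||v||^2 = v·v = 14.
Deficit = 14 − 395/34 = 81/34 ≥ 0, confirming Bessel's inequality. (The deficit equals ||v − Σ <v,e_j> e_j||^2, the squared distance from v to span{e_j}.)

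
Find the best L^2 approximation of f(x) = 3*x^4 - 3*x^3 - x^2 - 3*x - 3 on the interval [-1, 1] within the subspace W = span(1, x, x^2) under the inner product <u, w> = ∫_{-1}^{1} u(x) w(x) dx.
g(x) = 11*x^2/7 - 24*x/5 - 114/35

The best approximation g ∈ W is the orthogonal projection of f onto W. Writing g = a_0 + a_1 x + a_2 x^2, the coefficients solve the normal equations G · a = b where
  G_{ij} = <φ_i, φ_j> and b_i = <f, φ_i>, with φ_0 = 1, φ_1 = x, φ_2 = x^2.
G =
  [2, 0, 2/3]
  [0, 2/3, 0]
  [2/3, 0, 2/5],
b = (-82/15, -16/5, -54/35).
Solving gives a_0 = -114/35, a_1 = -24/5, a_2 = 11/7, so
  g(x) = 11*x^2/7 - 24*x/5 - 114/35.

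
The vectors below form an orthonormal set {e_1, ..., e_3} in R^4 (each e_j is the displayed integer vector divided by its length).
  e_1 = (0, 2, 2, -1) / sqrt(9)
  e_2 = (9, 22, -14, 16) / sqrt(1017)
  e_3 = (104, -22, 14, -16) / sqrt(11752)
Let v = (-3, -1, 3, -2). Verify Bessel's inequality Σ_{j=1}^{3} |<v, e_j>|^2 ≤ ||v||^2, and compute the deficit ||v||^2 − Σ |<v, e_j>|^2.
Σ |<v, e_j>|^2 = 297/13; ||v||^2 = 23; deficit = 2/13

Write each e_j = u_j / sqrt(<u_j, u_j>) where u_j is the displayed integer vector. Then <v, e_j> = <v, u_j> / sqrt(<u_j, u_j>), so |<v, e_j>|^2 = <v, u_j>^2 / <u_j, u_j>.
Coefficients: <v, e_1> = 6/sqrt(9), <v, e_2> = -123/sqrt(1017), <v, e_3> = -216/sqrt(11752).
Square and sum: Σ |<v, e_j>|^2 = 297/13.
Compute ||v||^2 = v·v = 23.
Deficit = 23 − 297/13 = 2/13 ≥ 0, confirming Bessel's inequality. (The deficit equals ||v − Σ <v,e_j> e_j||^2, the squared distance from v to span{e_j}.)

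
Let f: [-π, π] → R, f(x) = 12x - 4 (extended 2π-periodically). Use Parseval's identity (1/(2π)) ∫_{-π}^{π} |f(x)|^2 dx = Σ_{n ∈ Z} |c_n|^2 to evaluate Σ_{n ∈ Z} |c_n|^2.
Σ |c_n|^2 = 48π^2 + 16

Expand and integrate term by term over [-π, π]:
  ∫ (12x)^2 dx = 144·(2π^3/3); ∫ 2·12·(-4)·x dx = 0 (odd integrand); ∫ (-4)^2 dx = 16·2π.
So (1/(2π)) ∫_{-π}^{π} (12x - 4)^2 dx = 144π^2/3 + 16 = 48π^2 + 16.
Parseval ⇒ Σ |c_n|^2 = 48π^2 + 16.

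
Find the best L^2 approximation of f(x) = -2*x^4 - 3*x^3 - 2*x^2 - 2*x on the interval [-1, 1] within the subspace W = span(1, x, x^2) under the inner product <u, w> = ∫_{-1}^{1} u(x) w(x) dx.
g(x) = -26*x^2/7 - 19*x/5 + 6/35

The best approximation g ∈ W is the orthogonal projection of f onto W. Writing g = a_0 + a_1 x + a_2 x^2, the coefficients solve the normal equations G · a = b where
  G_{ij} = <φ_i, φ_j> and b_i = <f, φ_i>, with φ_0 = 1, φ_1 = x, φ_2 = x^2.
G =
  [2, 0, 2/3]
  [0, 2/3, 0]
  [2/3, 0, 2/5],
b = (-32/15, -38/15, -48/35).
Solving gives a_0 = 6/35, a_1 = -19/5, a_2 = -26/7, so
  g(x) = -26*x^2/7 - 19*x/5 + 6/35.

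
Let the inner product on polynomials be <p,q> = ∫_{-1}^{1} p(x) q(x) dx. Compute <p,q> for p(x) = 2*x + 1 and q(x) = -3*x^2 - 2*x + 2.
<p,q> = -2/3

Expand the product: p(x)·q(x) = -6*x^3 - 7*x^2 + 2*x + 2.
∫_{-1}^{1} of each monomial x^k gives [2/(k+1) if k even, 0 if k odd]. Integrating term-by-term (or equivalently evaluating the antiderivative F(x) = -3*x^4/2 - 7*x^3/3 + x^2 + 2*x at the endpoints):
  F(1) − F(−1) = -5/6 − (-1/6) = -2/3.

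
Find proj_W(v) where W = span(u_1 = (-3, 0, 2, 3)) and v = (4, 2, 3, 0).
proj_W(v) = (9/11, 0, -6/11, -9/11)

Set up U = [u_1 | ... | u_1] ∈ R^(4×1). The projector onto W = col(U) is P = U (U^T U)^(-1) U^T.
Compute U^T U =
  [22],
and U^T v = (-6).
Solve U^T U · c = U^T v for the coefficients: c = (-3/11). The projection is proj_W(v) = U c.
Check: (v - proj_W(v)) · u_1 = 0  (should be 0).
Result: proj_W(v) = (9/11, 0, -6/11, -9/11).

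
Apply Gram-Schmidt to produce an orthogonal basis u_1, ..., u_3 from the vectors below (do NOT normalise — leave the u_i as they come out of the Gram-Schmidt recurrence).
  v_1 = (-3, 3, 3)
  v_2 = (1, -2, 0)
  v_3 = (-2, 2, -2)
Orthogonal basis:
  u_1 = (-3, 3, 3)
  u_2 = (0, -1, 1)
  u_3 = (-4/3, -2/3, -2/3)

Apply the Gram-Schmidt recurrence
  u_1 = v_1
  u_i = v_i − Σ_{j<i} ((v_i · u_j) / (u_j · u_j)) · u_j.

Step by step this gives:
  u_1 = (-3, 3, 3)
  u_2 = (0, -1, 1)
  u_3 = (-4/3, -2/3, -2/3)

Orthogonality check:
  u_2 · u_1 = 0 (should be 0)
  u_3 · u_1 = 0 (should be 0)
  u_3 · u_2 = 0 (should be 0)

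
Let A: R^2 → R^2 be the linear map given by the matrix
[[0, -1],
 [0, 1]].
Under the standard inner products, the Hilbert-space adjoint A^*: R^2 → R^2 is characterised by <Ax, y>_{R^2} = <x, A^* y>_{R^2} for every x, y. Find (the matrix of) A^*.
A^* = A^T =
[[0, 0],
 [-1, 1]]

For real matrices with standard dot products, the defining identity <Ax, y> = <x, A^* y> gives (Ax)^T y = x^T (A^*) y, i.e. x^T A^T y = x^T (A^*) y. Since this holds for all x, y, we must have A^* = A^T. Therefore
A^* =
[[0, 0],
 [-1, 1]].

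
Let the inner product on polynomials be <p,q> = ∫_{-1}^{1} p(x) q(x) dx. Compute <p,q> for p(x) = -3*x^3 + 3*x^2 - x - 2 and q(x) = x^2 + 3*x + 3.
<p,q> = -176/15

Expand the product: p(x)·q(x) = -3*x^5 - 6*x^4 - x^3 + 4*x^2 - 9*x - 6.
∫_{-1}^{1} of each monomial x^k gives [2/(k+1) if k even, 0 if k odd]. Integrating term-by-term (or equivalently evaluating the antiderivative F(x) = -x^6/2 - 6*x^5/5 - x^4/4 + 4*x^3/3 - 9*x^2/2 - 6*x at the endpoints):
  F(1) − F(−1) = -667/60 − (37/60) = -176/15.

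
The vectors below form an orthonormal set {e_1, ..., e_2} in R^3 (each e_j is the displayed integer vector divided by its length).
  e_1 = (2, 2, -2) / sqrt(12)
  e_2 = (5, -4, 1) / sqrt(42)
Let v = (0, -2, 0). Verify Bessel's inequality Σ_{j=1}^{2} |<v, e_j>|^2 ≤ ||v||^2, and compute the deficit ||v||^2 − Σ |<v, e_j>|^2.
Σ |<v, e_j>|^2 = 20/7; ||v||^2 = 4; deficit = 8/7

Write each e_j = u_j / sqrt(<u_j, u_j>) where u_j is the displayed integer vector. Then <v, e_j> = <v, u_j> / sqrt(<u_j, u_j>), so |<v, e_j>|^2 = <v, u_j>^2 / <u_j, u_j>.
Coefficients: <v, e_1> = -4/sqrt(12), <v, e_2> = 8/sqrt(42).
Square and sum: Σ |<v, e_j>|^2 = 20/7.
Compute ||v||^2 = v·v = 4.
Deficit = 4 − 20/7 = 8/7 ≥ 0, confirming Bessel's inequality. (The deficit equals ||v − Σ <v,e_j> e_j||^2, the squared distance from v to span{e_j}.)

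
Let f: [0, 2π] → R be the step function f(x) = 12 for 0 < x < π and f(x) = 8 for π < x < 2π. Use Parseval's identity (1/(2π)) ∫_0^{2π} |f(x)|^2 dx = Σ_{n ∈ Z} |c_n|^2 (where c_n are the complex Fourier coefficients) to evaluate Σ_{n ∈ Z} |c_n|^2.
Σ |c_n|^2 = 104

Parseval equates the L^2 energy of f (normalised by 1/(2π)) with the ℓ^2 sum of its Fourier coefficients: (1/(2π)) ∫_0^{2π} |f|^2 = Σ |c_n|^2.
Compute the left side: (1/(2π)) [∫_0^π 12^2 dx + ∫_π^{2π} 8^2 dx] = (1/(2π)) · (144π + 64π) = (144 + 64)/2 = 104.
So Σ_{n ∈ Z} |c_n|^2 = 104.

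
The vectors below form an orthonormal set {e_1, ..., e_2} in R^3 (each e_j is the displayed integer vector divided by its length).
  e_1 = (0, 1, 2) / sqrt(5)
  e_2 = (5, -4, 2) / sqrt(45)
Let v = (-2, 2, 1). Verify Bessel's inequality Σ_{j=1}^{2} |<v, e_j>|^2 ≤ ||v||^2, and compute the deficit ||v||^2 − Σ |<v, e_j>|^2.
Σ |<v, e_j>|^2 = 80/9; ||v||^2 = 9; deficit = 1/9

Write each e_j = u_j / sqrt(<u_j, u_j>) where u_j is the displayed integer vector. Then <v, e_j> = <v, u_j> / sqrt(<u_j, u_j>), so |<v, e_j>|^2 = <v, u_j>^2 / <u_j, u_j>.
Coefficients: <v, e_1> = 4/sqrt(5), <v, e_2> = -16/sqrt(45).
Square and sum: Σ |<v, e_j>|^2 = 80/9.
Compute ||v||^2 = v·v = 9.
Deficit = 9 − 80/9 = 1/9 ≥ 0, confirming Bessel's inequality. (The deficit equals ||v − Σ <v,e_j> e_j||^2, the squared distance from v to span{e_j}.)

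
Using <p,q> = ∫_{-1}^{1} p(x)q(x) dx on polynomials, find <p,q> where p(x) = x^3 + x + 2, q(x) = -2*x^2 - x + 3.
<p,q> = 124/15

Expand the product: p(x)·q(x) = -2*x^5 - x^4 + x^3 - 5*x^2 + x + 6.
∫_{-1}^{1} of each monomial x^k gives [2/(k+1) if k even, 0 if k odd]. Integrating term-by-term (or equivalently evaluating the antiderivative F(x) = -x^6/3 - x^5/5 + x^4/4 - 5*x^3/3 + x^2/2 + 6*x at the endpoints):
  F(1) − F(−1) = 91/20 − (-223/60) = 124/15.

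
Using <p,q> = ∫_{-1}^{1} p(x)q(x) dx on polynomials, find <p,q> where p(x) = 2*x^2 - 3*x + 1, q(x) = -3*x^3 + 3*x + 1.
<p,q> = 14/15

Expand the product: p(x)·q(x) = -6*x^5 + 9*x^4 + 3*x^3 - 7*x^2 + 1.
∫_{-1}^{1} of each monomial x^k gives [2/(k+1) if k even, 0 if k odd]. Integrating term-by-term (or equivalently evaluating the antiderivative F(x) = -x^6 + 9*x^5/5 + 3*x^4/4 - 7*x^3/3 + x at the endpoints):
  F(1) − F(−1) = 13/60 − (-43/60) = 14/15.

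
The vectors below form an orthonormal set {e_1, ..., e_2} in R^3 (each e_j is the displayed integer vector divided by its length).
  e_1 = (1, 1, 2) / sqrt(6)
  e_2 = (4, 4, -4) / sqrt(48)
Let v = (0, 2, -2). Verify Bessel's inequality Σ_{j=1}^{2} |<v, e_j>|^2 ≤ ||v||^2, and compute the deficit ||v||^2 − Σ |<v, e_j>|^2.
Σ |<v, e_j>|^2 = 6; ||v||^2 = 8; deficit = 2

Write each e_j = u_j / sqrt(<u_j, u_j>) where u_j is the displayed integer vector. Then <v, e_j> = <v, u_j> / sqrt(<u_j, u_j>), so |<v, e_j>|^2 = <v, u_j>^2 / <u_j, u_j>.
Coefficients: <v, e_1> = -2/sqrt(6), <v, e_2> = 16/sqrt(48).
Square and sum: Σ |<v, e_j>|^2 = 6.
Compute ||v||^2 = v·v = 8.
Deficit = 8 − 6 = 2 ≥ 0, confirming Bessel's inequality. (The deficit equals ||v − Σ <v,e_j> e_j||^2, the squared distance from v to span{e_j}.)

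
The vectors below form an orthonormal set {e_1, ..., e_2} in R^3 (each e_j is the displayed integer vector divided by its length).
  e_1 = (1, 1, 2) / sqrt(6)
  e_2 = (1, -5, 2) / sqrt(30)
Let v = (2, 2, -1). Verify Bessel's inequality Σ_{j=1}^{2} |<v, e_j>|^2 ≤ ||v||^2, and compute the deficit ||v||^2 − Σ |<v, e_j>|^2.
Σ |<v, e_j>|^2 = 4; ||v||^2 = 9; deficit = 5

Write each e_j = u_j / sqrt(<u_j, u_j>) where u_j is the displayed integer vector. Then <v, e_j> = <v, u_j> / sqrt(<u_j, u_j>), so |<v, e_j>|^2 = <v, u_j>^2 / <u_j, u_j>.
Coefficients: <v, e_1> = 2/sqrt(6), <v, e_2> = -10/sqrt(30).
Square and sum: Σ |<v, e_j>|^2 = 4.
Compute ||v||^2 = v·v = 9.
Deficit = 9 − 4 = 5 ≥ 0, confirming Bessel's inequality. (The deficit equals ||v − Σ <v,e_j> e_j||^2, the squared distance from v to span{e_j}.)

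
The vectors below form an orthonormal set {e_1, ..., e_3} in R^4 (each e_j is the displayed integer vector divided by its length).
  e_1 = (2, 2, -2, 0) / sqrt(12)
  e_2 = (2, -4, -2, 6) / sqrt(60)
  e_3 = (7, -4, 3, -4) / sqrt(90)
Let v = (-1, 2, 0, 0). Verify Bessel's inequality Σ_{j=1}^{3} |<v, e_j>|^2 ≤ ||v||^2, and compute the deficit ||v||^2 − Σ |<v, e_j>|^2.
Σ |<v, e_j>|^2 = 9/2; ||v||^2 = 5; deficit = 1/2

Write each e_j = u_j / sqrt(<u_j, u_j>) where u_j is the displayed integer vector. Then <v, e_j> = <v, u_j> / sqrt(<u_j, u_j>), so |<v, e_j>|^2 = <v, u_j>^2 / <u_j, u_j>.
Coefficients: <v, e_1> = 2/sqrt(12), <v, e_2> = -10/sqrt(60), <v, e_3> = -15/sqrt(90).
Square and sum: Σ |<v, e_j>|^2 = 9/2.
Compute ||v||^2 = v·v = 5.
Deficit = 5 − 9/2 = 1/2 ≥ 0, confirming Bessel's inequality. (The deficit equals ||v − Σ <v,e_j> e_j||^2, the squared distance from v to span{e_j}.)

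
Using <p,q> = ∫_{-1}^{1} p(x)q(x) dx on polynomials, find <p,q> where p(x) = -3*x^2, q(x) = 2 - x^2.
<p,q> = -14/5

Expand the product: p(x)·q(x) = 3*x^4 - 6*x^2.
∫_{-1}^{1} of each monomial x^k gives [2/(k+1) if k even, 0 if k odd]. Integrating term-by-term (or equivalently evaluating the antiderivative F(x) = 3*x^5/5 - 2*x^3 at the endpoints):
  F(1) − F(−1) = -7/5 − (7/5) = -14/5.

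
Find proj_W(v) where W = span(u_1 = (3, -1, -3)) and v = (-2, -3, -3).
proj_W(v) = (18/19, -6/19, -18/19)

Set up U = [u_1 | ... | u_1] ∈ R^(3×1). The projector onto W = col(U) is P = U (U^T U)^(-1) U^T.
Compute U^T U =
  [19],
and U^T v = (6).
Solve U^T U · c = U^T v for the coefficients: c = (6/19). The projection is proj_W(v) = U c.
Check: (v - proj_W(v)) · u_1 = 0  (should be 0).
Result: proj_W(v) = (18/19, -6/19, -18/19).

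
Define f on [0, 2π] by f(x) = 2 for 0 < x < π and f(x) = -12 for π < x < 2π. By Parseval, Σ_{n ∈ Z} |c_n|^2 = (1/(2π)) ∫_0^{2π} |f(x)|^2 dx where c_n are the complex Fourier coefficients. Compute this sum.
Σ |c_n|^2 = 74

Parseval equates the L^2 energy of f (normalised by 1/(2π)) with the ℓ^2 sum of its Fourier coefficients: (1/(2π)) ∫_0^{2π} |f|^2 = Σ |c_n|^2.
Compute the left side: (1/(2π)) [∫_0^π 2^2 dx + ∫_π^{2π} (-12)^2 dx] = (1/(2π)) · (4π + 144π) = (4 + 144)/2 = 74.
So Σ_{n ∈ Z} |c_n|^2 = 74.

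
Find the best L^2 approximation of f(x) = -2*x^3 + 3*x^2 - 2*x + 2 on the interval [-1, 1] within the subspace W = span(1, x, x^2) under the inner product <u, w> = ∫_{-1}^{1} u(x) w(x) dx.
g(x) = 3*x^2 - 16*x/5 + 2

The best approximation g ∈ W is the orthogonal projection of f onto W. Writing g = a_0 + a_1 x + a_2 x^2, the coefficients solve the normal equations G · a = b where
  G_{ij} = <φ_i, φ_j> and b_i = <f, φ_i>, with φ_0 = 1, φ_1 = x, φ_2 = x^2.
G =
  [2, 0, 2/3]
  [0, 2/3, 0]
  [2/3, 0, 2/5],
b = (6, -32/15, 38/15).
Solving gives a_0 = 2, a_1 = -16/5, a_2 = 3, so
  g(x) = 3*x^2 - 16*x/5 + 2.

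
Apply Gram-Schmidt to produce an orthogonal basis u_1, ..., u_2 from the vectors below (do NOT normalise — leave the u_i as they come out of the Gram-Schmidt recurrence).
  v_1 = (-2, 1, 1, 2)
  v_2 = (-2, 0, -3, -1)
Orthogonal basis:
  u_1 = (-2, 1, 1, 2)
  u_2 = (-11/5, 1/10, -29/10, -4/5)

Apply the Gram-Schmidt recurrence
  u_1 = v_1
  u_i = v_i − Σ_{j<i} ((v_i · u_j) / (u_j · u_j)) · u_j.

Step by step this gives:
  u_1 = (-2, 1, 1, 2)
  u_2 = (-11/5, 1/10, -29/10, -4/5)

Orthogonality check:
  u_2 · u_1 = 0 (should be 0)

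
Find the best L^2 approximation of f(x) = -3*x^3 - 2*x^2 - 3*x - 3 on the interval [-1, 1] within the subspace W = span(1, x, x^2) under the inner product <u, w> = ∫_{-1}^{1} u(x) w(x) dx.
g(x) = -2*x^2 - 24*x/5 - 3

The best approximation g ∈ W is the orthogonal projection of f onto W. Writing g = a_0 + a_1 x + a_2 x^2, the coefficients solve the normal equations G · a = b where
  G_{ij} = <φ_i, φ_j> and b_i = <f, φ_i>, with φ_0 = 1, φ_1 = x, φ_2 = x^2.
G =
  [2, 0, 2/3]
  [0, 2/3, 0]
  [2/3, 0, 2/5],
b = (-22/3, -16/5, -14/5).
Solving gives a_0 = -3, a_1 = -24/5, a_2 = -2, so
  g(x) = -2*x^2 - 24*x/5 - 3.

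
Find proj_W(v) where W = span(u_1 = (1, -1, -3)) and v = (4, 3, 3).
proj_W(v) = (-8/11, 8/11, 24/11)

Set up U = [u_1 | ... | u_1] ∈ R^(3×1). The projector onto W = col(U) is P = U (U^T U)^(-1) U^T.
Compute U^T U =
  [11],
and U^T v = (-8).
Solve U^T U · c = U^T v for the coefficients: c = (-8/11). The projection is proj_W(v) = U c.
Check: (v - proj_W(v)) · u_1 = 0  (should be 0).
Result: proj_W(v) = (-8/11, 8/11, 24/11).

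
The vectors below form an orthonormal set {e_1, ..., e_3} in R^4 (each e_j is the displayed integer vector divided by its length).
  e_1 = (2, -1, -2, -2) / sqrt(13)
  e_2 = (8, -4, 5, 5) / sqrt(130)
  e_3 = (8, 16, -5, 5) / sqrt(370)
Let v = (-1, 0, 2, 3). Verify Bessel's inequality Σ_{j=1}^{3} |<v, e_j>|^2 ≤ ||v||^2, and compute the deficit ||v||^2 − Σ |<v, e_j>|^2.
Σ |<v, e_j>|^2 = 493/37; ||v||^2 = 14; deficit = 25/37

Write each e_j = u_j / sqrt(<u_j, u_j>) where u_j is the displayed integer vector. Then <v, e_j> = <v, u_j> / sqrt(<u_j, u_j>), so |<v, e_j>|^2 = <v, u_j>^2 / <u_j, u_j>.
Coefficients: <v, e_1> = -12/sqrt(13), <v, e_2> = 17/sqrt(130), <v, e_3> = -3/sqrt(370).
Square and sum: Σ |<v, e_j>|^2 = 493/37.
Compute ||v||^2 = v·v = 14.
Deficit = 14 − 493/37 = 25/37 ≥ 0, confirming Bessel's inequality. (The deficit equals ||v − Σ <v,e_j> e_j||^2, the squared distance from v to span{e_j}.)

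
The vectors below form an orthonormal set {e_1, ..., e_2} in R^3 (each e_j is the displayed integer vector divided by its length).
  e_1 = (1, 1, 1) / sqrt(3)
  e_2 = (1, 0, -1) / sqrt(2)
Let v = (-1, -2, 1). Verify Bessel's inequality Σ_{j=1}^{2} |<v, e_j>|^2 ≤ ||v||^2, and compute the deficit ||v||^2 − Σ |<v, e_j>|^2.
Σ |<v, e_j>|^2 = 10/3; ||v||^2 = 6; deficit = 8/3

Write each e_j = u_j / sqrt(<u_j, u_j>) where u_j is the displayed integer vector. Then <v, e_j> = <v, u_j> / sqrt(<u_j, u_j>), so |<v, e_j>|^2 = <v, u_j>^2 / <u_j, u_j>.
Coefficients: <v, e_1> = -2/sqrt(3), <v, e_2> = -2/sqrt(2).
Square and sum: Σ |<v, e_j>|^2 = 10/3.
Compute ||v||^2 = v·v = 6.
Deficit = 6 − 10/3 = 8/3 ≥ 0, confirming Bessel's inequality. (The deficit equals ||v − Σ <v,e_j> e_j||^2, the squared distance from v to span{e_j}.)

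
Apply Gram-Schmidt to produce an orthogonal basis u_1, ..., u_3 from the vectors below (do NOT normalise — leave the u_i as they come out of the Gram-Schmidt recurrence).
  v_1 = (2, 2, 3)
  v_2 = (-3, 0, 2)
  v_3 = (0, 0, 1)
Orthogonal basis:
  u_1 = (2, 2, 3)
  u_2 = (-3, 0, 2)
  u_3 = (24/221, -6/17, 36/221)

Apply the Gram-Schmidt recurrence
  u_1 = v_1
  u_i = v_i − Σ_{j<i} ((v_i · u_j) / (u_j · u_j)) · u_j.

Step by step this gives:
  u_1 = (2, 2, 3)
  u_2 = (-3, 0, 2)
  u_3 = (24/221, -6/17, 36/221)

Orthogonality check:
  u_2 · u_1 = 0 (should be 0)
  u_3 · u_1 = 0 (should be 0)
  u_3 · u_2 = 0 (should be 0)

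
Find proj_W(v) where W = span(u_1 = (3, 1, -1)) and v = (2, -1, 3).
proj_W(v) = (6/11, 2/11, -2/11)

Set up U = [u_1 | ... | u_1] ∈ R^(3×1). The projector onto W = col(U) is P = U (U^T U)^(-1) U^T.
Compute U^T U =
  [11],
and U^T v = (2).
Solve U^T U · c = U^T v for the coefficients: c = (2/11). The projection is proj_W(v) = U c.
Check: (v - proj_W(v)) · u_1 = 0  (should be 0).
Result: proj_W(v) = (6/11, 2/11, -2/11).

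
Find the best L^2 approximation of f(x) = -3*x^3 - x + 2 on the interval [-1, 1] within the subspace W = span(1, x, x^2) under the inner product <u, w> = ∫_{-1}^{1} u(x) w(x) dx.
g(x) = 2 - 14*x/5

The best approximation g ∈ W is the orthogonal projection of f onto W. Writing g = a_0 + a_1 x + a_2 x^2, the coefficients solve the normal equations G · a = b where
  G_{ij} = <φ_i, φ_j> and b_i = <f, φ_i>, with φ_0 = 1, φ_1 = x, φ_2 = x^2.
G =
  [2, 0, 2/3]
  [0, 2/3, 0]
  [2/3, 0, 2/5],
b = (4, -28/15, 4/3).
Solving gives a_0 = 2, a_1 = -14/5, a_2 = 0, so
  g(x) = 2 - 14*x/5.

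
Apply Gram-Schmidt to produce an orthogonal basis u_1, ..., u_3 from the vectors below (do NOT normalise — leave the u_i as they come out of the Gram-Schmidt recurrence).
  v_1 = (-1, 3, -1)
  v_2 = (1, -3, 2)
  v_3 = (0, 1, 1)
Orthogonal basis:
  u_1 = (-1, 3, -1)
  u_2 = (-1/11, 3/11, 10/11)
  u_3 = (3/10, 1/10, 0)

Apply the Gram-Schmidt recurrence
  u_1 = v_1
  u_i = v_i − Σ_{j<i} ((v_i · u_j) / (u_j · u_j)) · u_j.

Step by step this gives:
  u_1 = (-1, 3, -1)
  u_2 = (-1/11, 3/11, 10/11)
  u_3 = (3/10, 1/10, 0)

Orthogonality check:
  u_2 · u_1 = 0 (should be 0)
  u_3 · u_1 = 0 (should be 0)
  u_3 · u_2 = 0 (should be 0)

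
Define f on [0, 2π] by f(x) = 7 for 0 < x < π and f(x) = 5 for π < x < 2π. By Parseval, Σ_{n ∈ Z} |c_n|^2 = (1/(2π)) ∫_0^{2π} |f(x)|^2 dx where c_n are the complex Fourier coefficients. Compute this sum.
Σ |c_n|^2 = 37

Parseval equates the L^2 energy of f (normalised by 1/(2π)) with the ℓ^2 sum of its Fourier coefficients: (1/(2π)) ∫_0^{2π} |f|^2 = Σ |c_n|^2.
Compute the left side: (1/(2π)) [∫_0^π 7^2 dx + ∫_π^{2π} 5^2 dx] = (1/(2π)) · (49π + 25π) = (49 + 25)/2 = 37.
So Σ_{n ∈ Z} |c_n|^2 = 37.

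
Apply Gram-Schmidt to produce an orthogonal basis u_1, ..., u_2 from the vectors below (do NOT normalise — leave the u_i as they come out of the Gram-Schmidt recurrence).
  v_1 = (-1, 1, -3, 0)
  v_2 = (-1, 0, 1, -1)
Orthogonal basis:
  u_1 = (-1, 1, -3, 0)
  u_2 = (-13/11, 2/11, 5/11, -1)

Apply the Gram-Schmidt recurrence
  u_1 = v_1
  u_i = v_i − Σ_{j<i} ((v_i · u_j) / (u_j · u_j)) · u_j.

Step by step this gives:
  u_1 = (-1, 1, -3, 0)
  u_2 = (-13/11, 2/11, 5/11, -1)

Orthogonality check:
  u_2 · u_1 = 0 (should be 0)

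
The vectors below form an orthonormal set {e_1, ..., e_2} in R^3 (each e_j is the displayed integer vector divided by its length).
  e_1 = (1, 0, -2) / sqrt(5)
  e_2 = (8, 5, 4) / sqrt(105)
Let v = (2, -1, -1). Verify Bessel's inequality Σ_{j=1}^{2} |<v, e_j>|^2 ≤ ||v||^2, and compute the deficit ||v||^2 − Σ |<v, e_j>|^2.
Σ |<v, e_j>|^2 = 11/3; ||v||^2 = 6; deficit = 7/3

Write each e_j = u_j / sqrt(<u_j, u_j>) where u_j is the displayed integer vector. Then <v, e_j> = <v, u_j> / sqrt(<u_j, u_j>), so |<v, e_j>|^2 = <v, u_j>^2 / <u_j, u_j>.
Coefficients: <v, e_1> = 4/sqrt(5), <v, e_2> = 7/sqrt(105).
Square and sum: Σ |<v, e_j>|^2 = 11/3.
Compute ||v||^2 = v·v = 6.
Deficit = 6 − 11/3 = 7/3 ≥ 0, confirming Bessel's inequality. (The deficit equals ||v − Σ <v,e_j> e_j||^2, the squared distance from v to span{e_j}.)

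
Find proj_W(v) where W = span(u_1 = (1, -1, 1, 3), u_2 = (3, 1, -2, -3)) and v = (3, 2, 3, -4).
proj_W(v) = (73/39, 163/195, -59/39, -163/65)

Set up U = [u_1 | ... | u_2] ∈ R^(4×2). The projector onto W = col(U) is P = U (U^T U)^(-1) U^T.
Compute U^T U =
  [12, -9]
  [-9, 23],
and U^T v = (-8, 17).
Solve U^T U · c = U^T v for the coefficients: c = (-31/195, 44/65). The projection is proj_W(v) = U c.
Check: (v - proj_W(v)) · u_1 = 0  (should be 0).
Check: (v - proj_W(v)) · u_2 = 0  (should be 0).
Result: proj_W(v) = (73/39, 163/195, -59/39, -163/65).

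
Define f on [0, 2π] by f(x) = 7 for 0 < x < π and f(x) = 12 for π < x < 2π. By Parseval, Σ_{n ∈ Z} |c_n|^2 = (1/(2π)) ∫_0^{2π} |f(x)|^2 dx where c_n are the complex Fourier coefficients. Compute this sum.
Σ |c_n|^2 = 193/2

Parseval equates the L^2 energy of f (normalised by 1/(2π)) with the ℓ^2 sum of its Fourier coefficients: (1/(2π)) ∫_0^{2π} |f|^2 = Σ |c_n|^2.
Compute the left side: (1/(2π)) [∫_0^π 7^2 dx + ∫_π^{2π} 12^2 dx] = (1/(2π)) · (49π + 144π) = (49 + 144)/2 = 193/2.
So Σ_{n ∈ Z} |c_n|^2 = 193/2.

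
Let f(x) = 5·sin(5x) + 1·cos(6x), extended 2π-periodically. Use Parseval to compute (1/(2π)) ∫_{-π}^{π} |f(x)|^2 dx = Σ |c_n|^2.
Σ |c_n|^2 = 13

Expand |f|^2 and use orthogonality of {sin(nx), cos(mx)} on [-π, π]:
  ∫_{-π}^{π} sin(nx)^2 dx = π, ∫ cos(mx)^2 dx = π, and cross terms integrate to 0.
So ∫_{-π}^{π} f(x)^2 dx = 5^2 · π + 1^2 · π = (25 + 1)π.
Divide by 2π: (25 + 1)/2 = 13.
By Parseval, this equals Σ |c_n|^2.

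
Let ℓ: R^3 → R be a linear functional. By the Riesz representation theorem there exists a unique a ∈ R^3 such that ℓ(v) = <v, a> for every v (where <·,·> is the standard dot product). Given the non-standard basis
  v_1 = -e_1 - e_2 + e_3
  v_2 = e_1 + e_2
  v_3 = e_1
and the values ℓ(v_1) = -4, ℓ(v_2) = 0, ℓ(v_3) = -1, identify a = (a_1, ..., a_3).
a = (-1, 1, -4)

Write a = (a_1, ..., a_3) in the standard basis. For each basis vector v_i, ℓ(v_i) = <v_i, a> is a linear equation in the a_j's. Collect the n equations into a matrix system V a = ℓ, where row i of V is v_i (expressed in the standard basis). Since V is invertible (lower-triangular with 1s on the diagonal, up to permutation), solve by back-substitution:
  V =
[[-1, -1, 1],
 [1, 1, 0],
 [1, 0, 0]]
  V a = (-4, 0, -1)
Solving gives a = (-1, 1, -4).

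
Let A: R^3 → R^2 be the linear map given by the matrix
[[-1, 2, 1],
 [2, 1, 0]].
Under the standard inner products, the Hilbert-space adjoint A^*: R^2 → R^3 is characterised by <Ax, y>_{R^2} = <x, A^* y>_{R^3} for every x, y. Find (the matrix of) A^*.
A^* = A^T =
[[-1, 2],
 [2, 1],
 [1, 0]]

For real matrices with standard dot products, the defining identity <Ax, y> = <x, A^* y> gives (Ax)^T y = x^T (A^*) y, i.e. x^T A^T y = x^T (A^*) y. Since this holds for all x, y, we must have A^* = A^T. Therefore
A^* =
[[-1, 2],
 [2, 1],
 [1, 0]].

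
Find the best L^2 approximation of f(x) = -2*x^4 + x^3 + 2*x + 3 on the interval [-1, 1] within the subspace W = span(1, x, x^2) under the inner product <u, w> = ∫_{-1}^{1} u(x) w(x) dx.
g(x) = -12*x^2/7 + 13*x/5 + 111/35

The best approximation g ∈ W is the orthogonal projection of f onto W. Writing g = a_0 + a_1 x + a_2 x^2, the coefficients solve the normal equations G · a = b where
  G_{ij} = <φ_i, φ_j> and b_i = <f, φ_i>, with φ_0 = 1, φ_1 = x, φ_2 = x^2.
G =
  [2, 0, 2/3]
  [0, 2/3, 0]
  [2/3, 0, 2/5],
b = (26/5, 26/15, 10/7).
Solving gives a_0 = 111/35, a_1 = 13/5, a_2 = -12/7, so
  g(x) = -12*x^2/7 + 13*x/5 + 111/35.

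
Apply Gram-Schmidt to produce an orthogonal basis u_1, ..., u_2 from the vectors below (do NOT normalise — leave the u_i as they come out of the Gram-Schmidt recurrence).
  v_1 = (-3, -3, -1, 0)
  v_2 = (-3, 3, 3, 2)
Orthogonal basis:
  u_1 = (-3, -3, -1, 0)
  u_2 = (-66/19, 48/19, 54/19, 2)

Apply the Gram-Schmidt recurrence
  u_1 = v_1
  u_i = v_i − Σ_{j<i} ((v_i · u_j) / (u_j · u_j)) · u_j.

Step by step this gives:
  u_1 = (-3, -3, -1, 0)
  u_2 = (-66/19, 48/19, 54/19, 2)

Orthogonality check:
  u_2 · u_1 = 0 (should be 0)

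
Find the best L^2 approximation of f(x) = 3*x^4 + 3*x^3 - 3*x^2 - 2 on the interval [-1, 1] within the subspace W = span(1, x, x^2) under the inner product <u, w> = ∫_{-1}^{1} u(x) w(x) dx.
g(x) = -3*x^2/7 + 9*x/5 - 79/35

The best approximation g ∈ W is the orthogonal projection of f onto W. Writing g = a_0 + a_1 x + a_2 x^2, the coefficients solve the normal equations G · a = b where
  G_{ij} = <φ_i, φ_j> and b_i = <f, φ_i>, with φ_0 = 1, φ_1 = x, φ_2 = x^2.
G =
  [2, 0, 2/3]
  [0, 2/3, 0]
  [2/3, 0, 2/5],
b = (-24/5, 6/5, -176/105).
Solving gives a_0 = -79/35, a_1 = 9/5, a_2 = -3/7, so
  g(x) = -3*x^2/7 + 9*x/5 - 79/35.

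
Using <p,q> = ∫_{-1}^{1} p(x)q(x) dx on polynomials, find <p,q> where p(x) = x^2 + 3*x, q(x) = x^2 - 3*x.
<p,q> = -28/5

Expand the product: p(x)·q(x) = x^4 - 9*x^2.
∫_{-1}^{1} of each monomial x^k gives [2/(k+1) if k even, 0 if k odd]. Integrating term-by-term (or equivalently evaluating the antiderivative F(x) = x^5/5 - 3*x^3 at the endpoints):
  F(1) − F(−1) = -14/5 − (14/5) = -28/5.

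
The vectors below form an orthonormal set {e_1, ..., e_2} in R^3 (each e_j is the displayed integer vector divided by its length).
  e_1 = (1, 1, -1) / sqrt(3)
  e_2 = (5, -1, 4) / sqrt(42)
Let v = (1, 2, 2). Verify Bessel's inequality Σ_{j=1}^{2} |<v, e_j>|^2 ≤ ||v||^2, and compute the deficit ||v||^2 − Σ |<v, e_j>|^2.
Σ |<v, e_j>|^2 = 45/14; ||v||^2 = 9; deficit = 81/14

Write each e_j = u_j / sqrt(<u_j, u_j>) where u_j is the displayed integer vector. Then <v, e_j> = <v, u_j> / sqrt(<u_j, u_j>), so |<v, e_j>|^2 = <v, u_j>^2 / <u_j, u_j>.
Coefficients: <v, e_1> = 1/sqrt(3), <v, e_2> = 11/sqrt(42).
Square and sum: Σ |<v, e_j>|^2 = 45/14.
Compute ||v||^2 = v·v = 9.
Deficit = 9 − 45/14 = 81/14 ≥ 0, confirming Bessel's inequality. (The deficit equals ||v − Σ <v,e_j> e_j||^2, the squared distance from v to span{e_j}.)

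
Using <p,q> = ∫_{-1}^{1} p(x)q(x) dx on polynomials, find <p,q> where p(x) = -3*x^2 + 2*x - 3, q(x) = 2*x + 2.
<p,q> = -40/3

Expand the product: p(x)·q(x) = -6*x^3 - 2*x^2 - 2*x - 6.
∫_{-1}^{1} of each monomial x^k gives [2/(k+1) if k even, 0 if k odd]. Integrating term-by-term (or equivalently evaluating the antiderivative F(x) = -3*x^4/2 - 2*x^3/3 - x^2 - 6*x at the endpoints):
  F(1) − F(−1) = -55/6 − (25/6) = -40/3.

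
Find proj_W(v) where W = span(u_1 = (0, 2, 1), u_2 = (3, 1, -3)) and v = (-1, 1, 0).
proj_W(v) = (-12/47, 32/47, 30/47)

Set up U = [u_1 | ... | u_2] ∈ R^(3×2). The projector onto W = col(U) is P = U (U^T U)^(-1) U^T.
Compute U^T U =
  [5, -1]
  [-1, 19],
and U^T v = (2, -2).
Solve U^T U · c = U^T v for the coefficients: c = (18/47, -4/47). The projection is proj_W(v) = U c.
Check: (v - proj_W(v)) · u_1 = 0  (should be 0).
Check: (v - proj_W(v)) · u_2 = 0  (should be 0).
Result: proj_W(v) = (-12/47, 32/47, 30/47).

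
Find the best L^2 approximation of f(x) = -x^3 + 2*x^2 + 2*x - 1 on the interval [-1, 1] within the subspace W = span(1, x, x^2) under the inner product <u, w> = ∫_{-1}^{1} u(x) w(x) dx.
g(x) = 2*x^2 + 7*x/5 - 1

The best approximation g ∈ W is the orthogonal projection of f onto W. Writing g = a_0 + a_1 x + a_2 x^2, the coefficients solve the normal equations G · a = b where
  G_{ij} = <φ_i, φ_j> and b_i = <f, φ_i>, with φ_0 = 1, φ_1 = x, φ_2 = x^2.
G =
  [2, 0, 2/3]
  [0, 2/3, 0]
  [2/3, 0, 2/5],
b = (-2/3, 14/15, 2/15).
Solving gives a_0 = -1, a_1 = 7/5, a_2 = 2, so
  g(x) = 2*x^2 + 7*x/5 - 1.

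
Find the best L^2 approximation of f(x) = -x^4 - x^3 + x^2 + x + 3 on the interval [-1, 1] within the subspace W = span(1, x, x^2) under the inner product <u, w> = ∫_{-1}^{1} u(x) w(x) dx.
g(x) = x^2/7 + 2*x/5 + 108/35

The best approximation g ∈ W is the orthogonal projection of f onto W. Writing g = a_0 + a_1 x + a_2 x^2, the coefficients solve the normal equations G · a = b where
  G_{ij} = <φ_i, φ_j> and b_i = <f, φ_i>, with φ_0 = 1, φ_1 = x, φ_2 = x^2.
G =
  [2, 0, 2/3]
  [0, 2/3, 0]
  [2/3, 0, 2/5],
b = (94/15, 4/15, 74/35).
Solving gives a_0 = 108/35, a_1 = 2/5, a_2 = 1/7, so
  g(x) = x^2/7 + 2*x/5 + 108/35.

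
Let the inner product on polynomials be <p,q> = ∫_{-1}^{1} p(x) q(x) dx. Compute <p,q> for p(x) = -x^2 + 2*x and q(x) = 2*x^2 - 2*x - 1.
<p,q> = -14/5

Expand the product: p(x)·q(x) = -2*x^4 + 6*x^3 - 3*x^2 - 2*x.
∫_{-1}^{1} of each monomial x^k gives [2/(k+1) if k even, 0 if k odd]. Integrating term-by-term (or equivalently evaluating the antiderivative F(x) = -2*x^5/5 + 3*x^4/2 - x^3 - x^2 at the endpoints):
  F(1) − F(−1) = -9/10 − (19/10) = -14/5.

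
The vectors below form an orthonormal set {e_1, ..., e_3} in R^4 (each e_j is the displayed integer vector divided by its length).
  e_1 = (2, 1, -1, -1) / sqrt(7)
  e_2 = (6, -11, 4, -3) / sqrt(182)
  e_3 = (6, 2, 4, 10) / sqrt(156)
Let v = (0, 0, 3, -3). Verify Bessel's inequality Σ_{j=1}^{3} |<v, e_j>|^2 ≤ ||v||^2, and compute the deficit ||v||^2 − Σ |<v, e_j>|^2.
Σ |<v, e_j>|^2 = 9/2; ||v||^2 = 18; deficit = 27/2

Write each e_j = u_j / sqrt(<u_j, u_j>) where u_j is the displayed integer vector. Then <v, e_j> = <v, u_j> / sqrt(<u_j, u_j>), so |<v, e_j>|^2 = <v, u_j>^2 / <u_j, u_j>.
Coefficients: <v, e_1> = 0/sqrt(7), <v, e_2> = 21/sqrt(182), <v, e_3> = -18/sqrt(156).
Square and sum: Σ |<v, e_j>|^2 = 9/2.
Compute ||v||^2 = v·v = 18.
Deficit = 18 − 9/2 = 27/2 ≥ 0, confirming Bessel's inequality. (The deficit equals ||v − Σ <v,e_j> e_j||^2, the squared distance from v to span{e_j}.)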